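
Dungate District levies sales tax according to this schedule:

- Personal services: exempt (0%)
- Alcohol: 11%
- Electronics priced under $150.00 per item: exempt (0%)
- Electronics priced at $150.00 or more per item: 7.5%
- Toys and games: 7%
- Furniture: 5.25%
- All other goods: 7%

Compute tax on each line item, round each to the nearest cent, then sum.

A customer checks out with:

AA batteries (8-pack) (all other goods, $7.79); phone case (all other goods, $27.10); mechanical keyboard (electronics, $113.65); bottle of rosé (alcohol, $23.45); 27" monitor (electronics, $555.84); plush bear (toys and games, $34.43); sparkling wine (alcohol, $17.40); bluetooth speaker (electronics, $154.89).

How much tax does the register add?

$62.66

AA batteries (8-pack) $7.79: all other goods → 7% → $0.55
Phone case $27.10: all other goods → 7% → $1.90
Mechanical keyboard $113.65: electronics, under $150.00 → 0% → $0.00
Bottle of rosé $23.45: alcohol → 11% → $2.58
27" monitor $555.84: electronics, $150.00 or more → 7.5% → $41.69
Plush bear $34.43: toys and games → 7% → $2.41
Sparkling wine $17.40: alcohol → 11% → $1.91
Bluetooth speaker $154.89: electronics, $150.00 or more → 7.5% → $11.62
Total tax = $0.55 + $1.90 + $2.58 + $41.69 + $2.41 + $1.91 + $11.62 = $62.66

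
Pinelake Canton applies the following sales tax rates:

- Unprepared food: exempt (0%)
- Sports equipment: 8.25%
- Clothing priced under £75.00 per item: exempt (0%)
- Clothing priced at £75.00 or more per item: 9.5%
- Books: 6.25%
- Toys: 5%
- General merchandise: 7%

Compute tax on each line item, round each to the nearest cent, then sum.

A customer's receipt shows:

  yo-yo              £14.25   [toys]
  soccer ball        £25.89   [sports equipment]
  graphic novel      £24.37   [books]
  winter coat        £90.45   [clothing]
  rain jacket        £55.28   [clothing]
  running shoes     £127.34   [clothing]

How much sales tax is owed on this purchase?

£25.06

Yo-yo £14.25: toys → 5% → £0.71
Soccer ball £25.89: sports equipment → 8.25% → £2.14
Graphic novel £24.37: books → 6.25% → £1.52
Winter coat £90.45: clothing, £75.00 or more → 9.5% → £8.59
Rain jacket £55.28: clothing, under £75.00 → 0% → £0.00
Running shoes £127.34: clothing, £75.00 or more → 9.5% → £12.10
Total tax = £0.71 + £2.14 + £1.52 + £8.59 + £12.10 = £25.06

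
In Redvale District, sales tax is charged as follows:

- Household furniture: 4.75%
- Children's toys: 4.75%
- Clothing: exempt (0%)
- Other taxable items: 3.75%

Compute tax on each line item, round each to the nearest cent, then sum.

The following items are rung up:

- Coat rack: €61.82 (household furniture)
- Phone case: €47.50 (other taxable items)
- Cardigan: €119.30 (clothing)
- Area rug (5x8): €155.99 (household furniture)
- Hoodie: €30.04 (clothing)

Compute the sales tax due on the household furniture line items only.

€10.35

Coat rack €61.82: household furniture → 4.75% → €2.94
Area rug (5x8) €155.99: household furniture → 4.75% → €7.41
Tax on household furniture = €2.94 + €7.41 = €10.35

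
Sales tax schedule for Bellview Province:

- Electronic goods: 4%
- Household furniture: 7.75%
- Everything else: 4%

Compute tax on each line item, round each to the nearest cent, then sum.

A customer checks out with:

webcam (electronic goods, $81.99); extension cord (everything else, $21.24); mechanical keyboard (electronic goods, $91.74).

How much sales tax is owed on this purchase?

$7.80

Webcam $81.99: electronic goods → 4% → $3.28
Extension cord $21.24: everything else → 4% → $0.85
Mechanical keyboard $91.74: electronic goods → 4% → $3.67
Total tax = $3.28 + $0.85 + $3.67 = $7.80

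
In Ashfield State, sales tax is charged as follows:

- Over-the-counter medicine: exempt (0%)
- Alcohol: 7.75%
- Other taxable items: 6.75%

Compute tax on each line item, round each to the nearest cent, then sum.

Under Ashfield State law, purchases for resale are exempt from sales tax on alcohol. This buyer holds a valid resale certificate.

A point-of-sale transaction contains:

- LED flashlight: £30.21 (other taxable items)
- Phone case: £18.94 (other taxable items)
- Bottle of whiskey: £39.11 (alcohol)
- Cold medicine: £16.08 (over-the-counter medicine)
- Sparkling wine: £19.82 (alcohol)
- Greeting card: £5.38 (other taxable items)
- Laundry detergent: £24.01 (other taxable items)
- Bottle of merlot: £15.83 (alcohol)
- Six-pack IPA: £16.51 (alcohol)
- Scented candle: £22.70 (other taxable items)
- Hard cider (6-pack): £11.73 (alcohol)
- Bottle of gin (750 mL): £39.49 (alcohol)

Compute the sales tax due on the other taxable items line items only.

£6.83

LED flashlight £30.21: other taxable items → 6.75% → £2.04
Phone case £18.94: other taxable items → 6.75% → £1.28
Greeting card £5.38: other taxable items → 6.75% → £0.36
Laundry detergent £24.01: other taxable items → 6.75% → £1.62
Scented candle £22.70: other taxable items → 6.75% → £1.53
Tax on other taxable items = £2.04 + £1.28 + £0.36 + £1.62 + £1.53 = £6.83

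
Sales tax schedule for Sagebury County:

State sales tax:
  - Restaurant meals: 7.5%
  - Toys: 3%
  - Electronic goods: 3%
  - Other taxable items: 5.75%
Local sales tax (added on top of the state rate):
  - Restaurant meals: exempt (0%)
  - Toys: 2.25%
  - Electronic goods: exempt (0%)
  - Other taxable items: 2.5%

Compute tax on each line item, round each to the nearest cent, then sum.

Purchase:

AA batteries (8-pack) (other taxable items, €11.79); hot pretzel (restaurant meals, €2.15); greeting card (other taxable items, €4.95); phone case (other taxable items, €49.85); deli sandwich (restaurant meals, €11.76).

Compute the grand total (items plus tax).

AA batteries (8-pack) €11.79: other taxable items → 5.75% + 2.5% local = 8.25% → €0.97
Hot pretzel €2.15: restaurant meals → 7.5% + 0% local = 7.5% → €0.16
Greeting card €4.95: other taxable items → 5.75% + 2.5% local = 8.25% → €0.41
Phone case €49.85: other taxable items → 5.75% + 2.5% local = 8.25% → €4.11
Deli sandwich €11.76: restaurant meals → 7.5% + 0% local = 7.5% → €0.88
Subtotal = €80.50; tax = €6.53; total due = €87.03

€87.03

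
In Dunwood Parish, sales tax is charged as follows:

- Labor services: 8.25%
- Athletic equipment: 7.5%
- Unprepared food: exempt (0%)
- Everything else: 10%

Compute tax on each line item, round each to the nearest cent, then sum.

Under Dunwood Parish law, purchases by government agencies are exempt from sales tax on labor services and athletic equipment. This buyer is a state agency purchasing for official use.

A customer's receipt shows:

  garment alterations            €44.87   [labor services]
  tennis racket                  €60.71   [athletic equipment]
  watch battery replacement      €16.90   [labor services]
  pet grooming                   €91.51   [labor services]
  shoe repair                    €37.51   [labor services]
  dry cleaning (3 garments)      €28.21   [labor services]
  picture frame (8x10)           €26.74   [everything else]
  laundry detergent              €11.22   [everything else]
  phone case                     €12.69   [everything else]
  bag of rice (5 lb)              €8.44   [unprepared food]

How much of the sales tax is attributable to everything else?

Picture frame (8x10) €26.74: everything else → 10% → €2.67
Laundry detergent €11.22: everything else → 10% → €1.12
Phone case €12.69: everything else → 10% → €1.27
Tax on everything else = €2.67 + €1.12 + €1.27 = €5.06

€5.06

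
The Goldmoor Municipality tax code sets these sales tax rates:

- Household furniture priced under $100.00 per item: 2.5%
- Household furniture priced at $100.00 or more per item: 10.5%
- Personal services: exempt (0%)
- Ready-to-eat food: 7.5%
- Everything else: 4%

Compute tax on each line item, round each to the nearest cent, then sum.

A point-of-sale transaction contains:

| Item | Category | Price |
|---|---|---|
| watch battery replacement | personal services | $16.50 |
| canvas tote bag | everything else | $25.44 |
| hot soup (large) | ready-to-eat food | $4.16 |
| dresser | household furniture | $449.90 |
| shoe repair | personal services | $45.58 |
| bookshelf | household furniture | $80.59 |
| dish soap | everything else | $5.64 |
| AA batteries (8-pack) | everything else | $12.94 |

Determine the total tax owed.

Watch battery replacement $16.50: personal services → 0% → $0.00
Canvas tote bag $25.44: everything else → 4% → $1.02
Hot soup (large) $4.16: ready-to-eat food → 7.5% → $0.31
Dresser $449.90: household furniture, $100.00 or more → 10.5% → $47.24
Shoe repair $45.58: personal services → 0% → $0.00
Bookshelf $80.59: household furniture, under $100.00 → 2.5% → $2.01
Dish soap $5.64: everything else → 4% → $0.23
AA batteries (8-pack) $12.94: everything else → 4% → $0.52
Total tax = $1.02 + $0.31 + $47.24 + $2.01 + $0.23 + $0.52 = $51.33

$51.33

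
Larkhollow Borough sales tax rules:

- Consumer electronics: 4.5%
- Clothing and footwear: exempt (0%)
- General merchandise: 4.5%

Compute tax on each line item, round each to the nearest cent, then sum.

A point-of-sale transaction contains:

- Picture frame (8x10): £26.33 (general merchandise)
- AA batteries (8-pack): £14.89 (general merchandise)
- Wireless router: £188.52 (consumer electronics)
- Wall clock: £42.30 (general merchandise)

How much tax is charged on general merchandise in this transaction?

£3.75

Picture frame (8x10) £26.33: general merchandise → 4.5% → £1.18
AA batteries (8-pack) £14.89: general merchandise → 4.5% → £0.67
Wall clock £42.30: general merchandise → 4.5% → £1.90
Tax on general merchandise = £1.18 + £0.67 + £1.90 = £3.75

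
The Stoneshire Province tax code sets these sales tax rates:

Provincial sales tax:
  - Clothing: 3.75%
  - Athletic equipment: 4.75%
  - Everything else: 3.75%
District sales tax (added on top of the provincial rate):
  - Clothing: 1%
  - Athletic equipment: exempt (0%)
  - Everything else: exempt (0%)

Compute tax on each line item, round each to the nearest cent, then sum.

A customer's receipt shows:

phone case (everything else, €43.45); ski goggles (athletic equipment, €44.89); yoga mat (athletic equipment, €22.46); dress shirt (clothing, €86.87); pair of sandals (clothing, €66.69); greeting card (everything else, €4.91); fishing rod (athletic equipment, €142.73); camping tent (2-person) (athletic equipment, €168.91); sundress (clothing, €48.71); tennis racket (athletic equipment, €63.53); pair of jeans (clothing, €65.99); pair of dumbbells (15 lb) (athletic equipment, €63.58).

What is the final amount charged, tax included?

Phone case €43.45: everything else → 3.75% + 0% district = 3.75% → €1.63
Ski goggles €44.89: athletic equipment → 4.75% + 0% district = 4.75% → €2.13
Yoga mat €22.46: athletic equipment → 4.75% + 0% district = 4.75% → €1.07
Dress shirt €86.87: clothing → 3.75% + 1% district = 4.75% → €4.13
Pair of sandals €66.69: clothing → 3.75% + 1% district = 4.75% → €3.17
Greeting card €4.91: everything else → 3.75% + 0% district = 3.75% → €0.18
Fishing rod €142.73: athletic equipment → 4.75% + 0% district = 4.75% → €6.78
Camping tent (2-person) €168.91: athletic equipment → 4.75% + 0% district = 4.75% → €8.02
Sundress €48.71: clothing → 3.75% + 1% district = 4.75% → €2.31
Tennis racket €63.53: athletic equipment → 4.75% + 0% district = 4.75% → €3.02
Pair of jeans €65.99: clothing → 3.75% + 1% district = 4.75% → €3.13
Pair of dumbbells (15 lb) €63.58: athletic equipment → 4.75% + 0% district = 4.75% → €3.02
Subtotal = €822.72; tax = €38.59; total due = €861.31

€861.31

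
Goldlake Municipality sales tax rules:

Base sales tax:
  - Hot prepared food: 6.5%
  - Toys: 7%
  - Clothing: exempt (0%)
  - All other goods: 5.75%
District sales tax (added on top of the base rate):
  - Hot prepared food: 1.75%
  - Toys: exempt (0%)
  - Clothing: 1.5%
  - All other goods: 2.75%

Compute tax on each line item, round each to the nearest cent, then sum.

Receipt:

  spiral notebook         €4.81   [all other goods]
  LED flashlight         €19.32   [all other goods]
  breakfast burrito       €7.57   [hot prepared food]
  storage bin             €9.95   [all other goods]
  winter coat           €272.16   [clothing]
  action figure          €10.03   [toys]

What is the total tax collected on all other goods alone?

Spiral notebook €4.81: all other goods → 5.75% + 2.75% district = 8.5% → €0.41
LED flashlight €19.32: all other goods → 5.75% + 2.75% district = 8.5% → €1.64
Storage bin €9.95: all other goods → 5.75% + 2.75% district = 8.5% → €0.85
Tax on all other goods = €0.41 + €1.64 + €0.85 = €2.90

€2.90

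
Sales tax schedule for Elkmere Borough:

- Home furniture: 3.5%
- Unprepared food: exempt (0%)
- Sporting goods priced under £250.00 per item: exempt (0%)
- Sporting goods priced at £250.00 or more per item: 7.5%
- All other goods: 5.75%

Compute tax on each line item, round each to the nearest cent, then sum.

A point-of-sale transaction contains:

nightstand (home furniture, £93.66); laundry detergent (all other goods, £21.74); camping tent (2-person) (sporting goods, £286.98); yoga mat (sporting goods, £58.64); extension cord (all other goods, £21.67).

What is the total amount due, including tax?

£509.99

Nightstand £93.66: home furniture → 3.5% → £3.28
Laundry detergent £21.74: all other goods → 5.75% → £1.25
Camping tent (2-person) £286.98: sporting goods, £250.00 or more → 7.5% → £21.52
Yoga mat £58.64: sporting goods, under £250.00 → 0% → £0.00
Extension cord £21.67: all other goods → 5.75% → £1.25
Subtotal = £482.69; tax = £27.30; total due = £509.99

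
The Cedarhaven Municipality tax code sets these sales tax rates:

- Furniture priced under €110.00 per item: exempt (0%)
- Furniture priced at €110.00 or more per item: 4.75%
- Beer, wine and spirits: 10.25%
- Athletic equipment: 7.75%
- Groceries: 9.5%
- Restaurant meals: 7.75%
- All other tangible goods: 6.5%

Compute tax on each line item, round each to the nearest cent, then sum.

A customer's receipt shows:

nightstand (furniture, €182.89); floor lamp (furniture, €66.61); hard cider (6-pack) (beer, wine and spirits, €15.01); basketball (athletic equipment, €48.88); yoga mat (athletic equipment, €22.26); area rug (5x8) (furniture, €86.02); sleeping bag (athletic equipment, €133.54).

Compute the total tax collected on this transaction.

€26.10

Nightstand €182.89: furniture, €110.00 or more → 4.75% → €8.69
Floor lamp €66.61: furniture, under €110.00 → 0% → €0.00
Hard cider (6-pack) €15.01: beer, wine and spirits → 10.25% → €1.54
Basketball €48.88: athletic equipment → 7.75% → €3.79
Yoga mat €22.26: athletic equipment → 7.75% → €1.73
Area rug (5x8) €86.02: furniture, under €110.00 → 0% → €0.00
Sleeping bag €133.54: athletic equipment → 7.75% → €10.35
Total tax = €8.69 + €1.54 + €3.79 + €1.73 + €10.35 = €26.10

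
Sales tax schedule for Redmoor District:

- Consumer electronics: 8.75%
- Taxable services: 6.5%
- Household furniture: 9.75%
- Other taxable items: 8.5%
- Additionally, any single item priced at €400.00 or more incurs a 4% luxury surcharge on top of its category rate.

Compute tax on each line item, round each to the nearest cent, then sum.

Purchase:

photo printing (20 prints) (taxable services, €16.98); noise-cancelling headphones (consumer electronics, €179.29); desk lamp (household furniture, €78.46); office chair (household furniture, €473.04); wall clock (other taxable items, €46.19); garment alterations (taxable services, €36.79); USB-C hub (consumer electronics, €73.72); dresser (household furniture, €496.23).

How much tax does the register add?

Photo printing (20 prints) €16.98: taxable services → 6.5% → €1.10
Noise-cancelling headphones €179.29: consumer electronics → 8.75% → €15.69
Desk lamp €78.46: household furniture → 9.75% → €7.65
Office chair €473.04: household furniture → 9.75% + 4% surcharge = 13.75% → €65.04
Wall clock €46.19: other taxable items → 8.5% → €3.93
Garment alterations €36.79: taxable services → 6.5% → €2.39
USB-C hub €73.72: consumer electronics → 8.75% → €6.45
Dresser €496.23: household furniture → 9.75% + 4% surcharge = 13.75% → €68.23
Total tax = €1.10 + €15.69 + €7.65 + €65.04 + €3.93 + €2.39 + €6.45 + €68.23 = €170.48

€170.48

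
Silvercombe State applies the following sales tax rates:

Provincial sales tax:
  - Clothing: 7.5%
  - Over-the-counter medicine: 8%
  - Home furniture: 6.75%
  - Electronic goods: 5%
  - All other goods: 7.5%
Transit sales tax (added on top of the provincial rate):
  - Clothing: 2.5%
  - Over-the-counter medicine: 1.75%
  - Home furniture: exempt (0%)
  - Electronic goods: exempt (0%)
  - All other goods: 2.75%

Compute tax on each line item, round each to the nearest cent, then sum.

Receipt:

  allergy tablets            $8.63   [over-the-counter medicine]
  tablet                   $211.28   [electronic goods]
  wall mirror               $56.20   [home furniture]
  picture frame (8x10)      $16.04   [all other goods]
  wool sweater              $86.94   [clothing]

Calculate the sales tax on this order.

$25.52

Allergy tablets $8.63: over-the-counter medicine → 8% + 1.75% transit = 9.75% → $0.84
Tablet $211.28: electronic goods → 5% + 0% transit = 5% → $10.56
Wall mirror $56.20: home furniture → 6.75% + 0% transit = 6.75% → $3.79
Picture frame (8x10) $16.04: all other goods → 7.5% + 2.75% transit = 10.25% → $1.64
Wool sweater $86.94: clothing → 7.5% + 2.5% transit = 10% → $8.69
Total tax = $0.84 + $10.56 + $3.79 + $1.64 + $8.69 = $25.52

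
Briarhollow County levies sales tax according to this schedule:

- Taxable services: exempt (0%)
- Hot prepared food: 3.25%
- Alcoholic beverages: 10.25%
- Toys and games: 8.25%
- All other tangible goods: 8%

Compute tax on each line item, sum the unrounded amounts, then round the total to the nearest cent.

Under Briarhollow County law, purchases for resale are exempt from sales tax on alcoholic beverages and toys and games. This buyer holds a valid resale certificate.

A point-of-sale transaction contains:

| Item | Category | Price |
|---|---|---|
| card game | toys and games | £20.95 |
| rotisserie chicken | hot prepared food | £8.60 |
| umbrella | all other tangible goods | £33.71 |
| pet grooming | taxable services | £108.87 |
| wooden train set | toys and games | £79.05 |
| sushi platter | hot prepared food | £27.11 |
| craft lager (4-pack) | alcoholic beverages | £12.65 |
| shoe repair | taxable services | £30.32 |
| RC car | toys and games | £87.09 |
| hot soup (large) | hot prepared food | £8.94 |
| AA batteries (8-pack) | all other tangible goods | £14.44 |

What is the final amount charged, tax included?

£437.03

Card game £20.95: toys and games, buyer-exempt → 0% → £0.00
Rotisserie chicken £8.60: hot prepared food → 3.25% → £0.2795
Umbrella £33.71: all other tangible goods → 8% → £2.6968
Pet grooming £108.87: taxable services → 0% → £0.00
Wooden train set £79.05: toys and games, buyer-exempt → 0% → £0.00
Sushi platter £27.11: hot prepared food → 3.25% → £0.881075
Craft lager (4-pack) £12.65: alcoholic beverages, buyer-exempt → 0% → £0.00
Shoe repair £30.32: taxable services → 0% → £0.00
RC car £87.09: toys and games, buyer-exempt → 0% → £0.00
Hot soup (large) £8.94: hot prepared food → 3.25% → £0.29055
AA batteries (8-pack) £14.44: all other tangible goods → 8% → £1.1552
Subtotal = £431.73; unrounded tax = £5.303125 → £5.30; total due = £437.03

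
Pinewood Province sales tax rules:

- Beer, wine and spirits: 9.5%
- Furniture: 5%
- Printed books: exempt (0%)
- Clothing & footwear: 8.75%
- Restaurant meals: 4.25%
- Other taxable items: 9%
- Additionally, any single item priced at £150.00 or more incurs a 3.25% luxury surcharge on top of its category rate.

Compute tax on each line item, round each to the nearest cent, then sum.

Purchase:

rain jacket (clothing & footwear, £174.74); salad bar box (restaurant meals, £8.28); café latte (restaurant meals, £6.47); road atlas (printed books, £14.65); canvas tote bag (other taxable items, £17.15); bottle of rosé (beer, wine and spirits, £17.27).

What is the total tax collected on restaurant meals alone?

£0.62

Salad bar box £8.28: restaurant meals → 4.25% → £0.35
Café latte £6.47: restaurant meals → 4.25% → £0.27
Tax on restaurant meals = £0.35 + £0.27 = £0.62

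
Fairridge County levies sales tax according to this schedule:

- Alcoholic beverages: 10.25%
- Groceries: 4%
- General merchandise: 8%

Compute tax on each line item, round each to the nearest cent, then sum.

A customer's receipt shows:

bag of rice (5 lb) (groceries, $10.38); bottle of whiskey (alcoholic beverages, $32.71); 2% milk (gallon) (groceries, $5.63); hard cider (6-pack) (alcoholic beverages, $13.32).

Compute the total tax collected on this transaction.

Bag of rice (5 lb) $10.38: groceries → 4% → $0.42
Bottle of whiskey $32.71: alcoholic beverages → 10.25% → $3.35
2% milk (gallon) $5.63: groceries → 4% → $0.23
Hard cider (6-pack) $13.32: alcoholic beverages → 10.25% → $1.37
Total tax = $0.42 + $3.35 + $0.23 + $1.37 = $5.37

$5.37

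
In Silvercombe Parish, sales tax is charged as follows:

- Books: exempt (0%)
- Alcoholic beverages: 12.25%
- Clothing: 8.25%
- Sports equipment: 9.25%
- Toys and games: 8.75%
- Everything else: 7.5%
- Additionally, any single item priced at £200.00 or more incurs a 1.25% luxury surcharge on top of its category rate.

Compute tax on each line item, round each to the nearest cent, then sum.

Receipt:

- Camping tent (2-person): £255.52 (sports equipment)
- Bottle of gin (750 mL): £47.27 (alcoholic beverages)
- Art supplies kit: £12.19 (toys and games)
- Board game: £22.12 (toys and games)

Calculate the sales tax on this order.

Camping tent (2-person) £255.52: sports equipment → 9.25% + 1.25% surcharge = 10.5% → £26.83
Bottle of gin (750 mL) £47.27: alcoholic beverages → 12.25% → £5.79
Art supplies kit £12.19: toys and games → 8.75% → £1.07
Board game £22.12: toys and games → 8.75% → £1.94
Total tax = £26.83 + £5.79 + £1.07 + £1.94 = £35.63

£35.63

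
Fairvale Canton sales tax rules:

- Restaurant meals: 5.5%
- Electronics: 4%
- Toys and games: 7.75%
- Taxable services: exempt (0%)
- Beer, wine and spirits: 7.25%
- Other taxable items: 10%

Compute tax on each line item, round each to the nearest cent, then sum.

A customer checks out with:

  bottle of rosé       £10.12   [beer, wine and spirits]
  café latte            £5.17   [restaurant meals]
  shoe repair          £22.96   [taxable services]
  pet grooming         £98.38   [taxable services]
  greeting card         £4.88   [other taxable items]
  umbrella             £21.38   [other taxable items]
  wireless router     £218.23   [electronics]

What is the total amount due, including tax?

Bottle of rosé £10.12: beer, wine and spirits → 7.25% → £0.73
Café latte £5.17: restaurant meals → 5.5% → £0.28
Shoe repair £22.96: taxable services → 0% → £0.00
Pet grooming £98.38: taxable services → 0% → £0.00
Greeting card £4.88: other taxable items → 10% → £0.49
Umbrella £21.38: other taxable items → 10% → £2.14
Wireless router £218.23: electronics → 4% → £8.73
Subtotal = £381.12; tax = £12.37; total due = £393.49

£393.49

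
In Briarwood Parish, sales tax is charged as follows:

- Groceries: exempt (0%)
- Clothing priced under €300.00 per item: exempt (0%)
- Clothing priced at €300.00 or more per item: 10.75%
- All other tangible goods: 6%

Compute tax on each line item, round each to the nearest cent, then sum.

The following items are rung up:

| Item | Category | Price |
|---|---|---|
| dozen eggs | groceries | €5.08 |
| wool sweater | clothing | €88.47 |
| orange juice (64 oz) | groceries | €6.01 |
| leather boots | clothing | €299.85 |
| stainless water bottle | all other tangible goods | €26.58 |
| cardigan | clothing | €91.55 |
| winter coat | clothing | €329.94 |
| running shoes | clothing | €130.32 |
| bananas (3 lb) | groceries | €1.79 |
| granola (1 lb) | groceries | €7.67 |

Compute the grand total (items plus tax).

€1024.32

Dozen eggs €5.08: groceries → 0% → €0.00
Wool sweater €88.47: clothing, under €300.00 → 0% → €0.00
Orange juice (64 oz) €6.01: groceries → 0% → €0.00
Leather boots €299.85: clothing, under €300.00 → 0% → €0.00
Stainless water bottle €26.58: all other tangible goods → 6% → €1.59
Cardigan €91.55: clothing, under €300.00 → 0% → €0.00
Winter coat €329.94: clothing, €300.00 or more → 10.75% → €35.47
Running shoes €130.32: clothing, under €300.00 → 0% → €0.00
Bananas (3 lb) €1.79: groceries → 0% → €0.00
Granola (1 lb) €7.67: groceries → 0% → €0.00
Subtotal = €987.26; tax = €37.06; total due = €1024.32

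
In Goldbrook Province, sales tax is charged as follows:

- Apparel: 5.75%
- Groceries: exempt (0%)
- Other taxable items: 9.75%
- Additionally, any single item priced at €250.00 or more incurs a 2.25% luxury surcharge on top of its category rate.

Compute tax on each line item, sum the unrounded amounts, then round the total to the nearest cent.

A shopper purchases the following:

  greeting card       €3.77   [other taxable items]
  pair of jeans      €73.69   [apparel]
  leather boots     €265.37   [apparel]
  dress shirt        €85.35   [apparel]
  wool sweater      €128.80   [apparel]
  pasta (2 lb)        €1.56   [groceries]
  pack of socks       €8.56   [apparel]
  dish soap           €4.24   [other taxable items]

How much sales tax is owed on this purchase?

Greeting card €3.77: other taxable items → 9.75% → €0.367575
Pair of jeans €73.69: apparel → 5.75% → €4.237175
Leather boots €265.37: apparel → 5.75% + 2.25% surcharge = 8% → €21.2296
Dress shirt €85.35: apparel → 5.75% → €4.907625
Wool sweater €128.80: apparel → 5.75% → €7.406
Pasta (2 lb) €1.56: groceries → 0% → €0.00
Pack of socks €8.56: apparel → 5.75% → €0.4922
Dish soap €4.24: other taxable items → 9.75% → €0.4134
Unrounded tax sum = €39.053575 → €39.05

€39.05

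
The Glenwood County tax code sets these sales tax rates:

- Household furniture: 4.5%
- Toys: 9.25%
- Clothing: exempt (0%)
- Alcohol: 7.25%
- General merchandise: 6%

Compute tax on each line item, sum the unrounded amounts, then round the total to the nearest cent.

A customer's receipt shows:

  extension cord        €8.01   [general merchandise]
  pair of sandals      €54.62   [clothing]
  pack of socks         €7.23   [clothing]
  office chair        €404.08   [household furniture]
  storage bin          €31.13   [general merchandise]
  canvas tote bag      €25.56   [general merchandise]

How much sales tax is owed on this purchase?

Extension cord €8.01: general merchandise → 6% → €0.4806
Pair of sandals €54.62: clothing → 0% → €0.00
Pack of socks €7.23: clothing → 0% → €0.00
Office chair €404.08: household furniture → 4.5% → €18.1836
Storage bin €31.13: general merchandise → 6% → €1.8678
Canvas tote bag €25.56: general merchandise → 6% → €1.5336
Unrounded tax sum = €22.0656 → €22.07

€22.07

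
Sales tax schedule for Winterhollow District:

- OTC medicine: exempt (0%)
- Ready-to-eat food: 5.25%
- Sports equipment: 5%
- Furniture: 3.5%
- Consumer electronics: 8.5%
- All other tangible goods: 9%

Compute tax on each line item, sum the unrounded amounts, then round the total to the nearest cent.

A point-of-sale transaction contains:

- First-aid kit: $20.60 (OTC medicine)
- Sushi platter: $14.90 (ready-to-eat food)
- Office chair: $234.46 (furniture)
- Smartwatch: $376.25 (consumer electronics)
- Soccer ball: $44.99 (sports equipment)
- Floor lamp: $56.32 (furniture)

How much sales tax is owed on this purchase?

$45.19

First-aid kit $20.60: OTC medicine → 0% → $0.00
Sushi platter $14.90: ready-to-eat food → 5.25% → $0.78225
Office chair $234.46: furniture → 3.5% → $8.2061
Smartwatch $376.25: consumer electronics → 8.5% → $31.98125
Soccer ball $44.99: sports equipment → 5% → $2.2495
Floor lamp $56.32: furniture → 3.5% → $1.9712
Unrounded tax sum = $45.1903 → $45.19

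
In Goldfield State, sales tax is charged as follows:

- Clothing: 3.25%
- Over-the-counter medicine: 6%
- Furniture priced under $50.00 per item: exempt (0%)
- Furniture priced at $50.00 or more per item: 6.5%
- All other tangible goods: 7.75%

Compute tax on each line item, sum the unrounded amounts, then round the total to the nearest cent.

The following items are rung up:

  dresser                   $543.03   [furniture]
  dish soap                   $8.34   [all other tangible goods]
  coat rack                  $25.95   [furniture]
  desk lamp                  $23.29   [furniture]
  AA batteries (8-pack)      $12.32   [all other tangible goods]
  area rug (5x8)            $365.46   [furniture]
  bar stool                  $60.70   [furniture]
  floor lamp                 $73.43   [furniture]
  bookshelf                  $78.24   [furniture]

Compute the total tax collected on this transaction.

Dresser $543.03: furniture, $50.00 or more → 6.5% → $35.29695
Dish soap $8.34: all other tangible goods → 7.75% → $0.64635
Coat rack $25.95: furniture, under $50.00 → 0% → $0.00
Desk lamp $23.29: furniture, under $50.00 → 0% → $0.00
AA batteries (8-pack) $12.32: all other tangible goods → 7.75% → $0.9548
Area rug (5x8) $365.46: furniture, $50.00 or more → 6.5% → $23.7549
Bar stool $60.70: furniture, $50.00 or more → 6.5% → $3.9455
Floor lamp $73.43: furniture, $50.00 or more → 6.5% → $4.77295
Bookshelf $78.24: furniture, $50.00 or more → 6.5% → $5.0856
Unrounded tax sum = $74.45705 → $74.46

$74.46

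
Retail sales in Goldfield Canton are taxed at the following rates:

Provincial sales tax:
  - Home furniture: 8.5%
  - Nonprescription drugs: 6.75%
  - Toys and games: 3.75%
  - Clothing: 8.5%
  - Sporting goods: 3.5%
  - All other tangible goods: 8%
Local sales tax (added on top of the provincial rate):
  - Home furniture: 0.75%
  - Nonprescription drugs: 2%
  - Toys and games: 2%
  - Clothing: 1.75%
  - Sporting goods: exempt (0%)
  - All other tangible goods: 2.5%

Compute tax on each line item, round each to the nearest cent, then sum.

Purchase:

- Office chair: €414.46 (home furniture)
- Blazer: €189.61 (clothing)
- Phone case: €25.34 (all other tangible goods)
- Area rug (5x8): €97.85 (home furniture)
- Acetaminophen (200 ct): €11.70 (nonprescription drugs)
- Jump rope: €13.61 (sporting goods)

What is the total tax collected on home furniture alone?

€47.39

Office chair €414.46: home furniture → 8.5% + 0.75% local = 9.25% → €38.34
Area rug (5x8) €97.85: home furniture → 8.5% + 0.75% local = 9.25% → €9.05
Tax on home furniture = €38.34 + €9.05 = €47.39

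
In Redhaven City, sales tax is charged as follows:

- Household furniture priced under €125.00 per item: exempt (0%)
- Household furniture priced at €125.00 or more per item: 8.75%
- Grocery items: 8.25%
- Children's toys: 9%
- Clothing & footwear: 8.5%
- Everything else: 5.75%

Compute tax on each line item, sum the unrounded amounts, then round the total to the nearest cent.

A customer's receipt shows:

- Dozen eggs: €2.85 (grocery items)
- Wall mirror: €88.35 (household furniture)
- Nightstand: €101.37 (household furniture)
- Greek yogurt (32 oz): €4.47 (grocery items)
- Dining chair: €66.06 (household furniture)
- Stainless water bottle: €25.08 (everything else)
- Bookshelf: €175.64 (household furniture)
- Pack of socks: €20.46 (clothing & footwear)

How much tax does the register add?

Dozen eggs €2.85: grocery items → 8.25% → €0.235125
Wall mirror €88.35: household furniture, under €125.00 → 0% → €0.00
Nightstand €101.37: household furniture, under €125.00 → 0% → €0.00
Greek yogurt (32 oz) €4.47: grocery items → 8.25% → €0.368775
Dining chair €66.06: household furniture, under €125.00 → 0% → €0.00
Stainless water bottle €25.08: everything else → 5.75% → €1.4421
Bookshelf €175.64: household furniture, €125.00 or more → 8.75% → €15.3685
Pack of socks €20.46: clothing & footwear → 8.5% → €1.7391
Unrounded tax sum = €19.1536 → €19.15

€19.15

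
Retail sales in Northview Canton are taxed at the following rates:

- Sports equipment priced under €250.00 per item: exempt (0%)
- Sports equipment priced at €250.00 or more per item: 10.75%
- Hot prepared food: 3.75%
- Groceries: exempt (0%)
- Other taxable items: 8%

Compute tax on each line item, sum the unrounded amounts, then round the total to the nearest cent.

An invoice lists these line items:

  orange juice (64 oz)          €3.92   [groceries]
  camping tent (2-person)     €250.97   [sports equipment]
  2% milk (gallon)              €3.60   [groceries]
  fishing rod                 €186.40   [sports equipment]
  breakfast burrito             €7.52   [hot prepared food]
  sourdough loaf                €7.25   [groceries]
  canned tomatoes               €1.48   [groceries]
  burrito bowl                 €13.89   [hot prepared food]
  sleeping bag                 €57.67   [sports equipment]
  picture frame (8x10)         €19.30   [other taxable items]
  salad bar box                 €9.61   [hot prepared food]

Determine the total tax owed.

€29.69

Orange juice (64 oz) €3.92: groceries → 0% → €0.00
Camping tent (2-person) €250.97: sports equipment, €250.00 or more → 10.75% → €26.979275
2% milk (gallon) €3.60: groceries → 0% → €0.00
Fishing rod €186.40: sports equipment, under €250.00 → 0% → €0.00
Breakfast burrito €7.52: hot prepared food → 3.75% → €0.282
Sourdough loaf €7.25: groceries → 0% → €0.00
Canned tomatoes €1.48: groceries → 0% → €0.00
Burrito bowl €13.89: hot prepared food → 3.75% → €0.520875
Sleeping bag €57.67: sports equipment, under €250.00 → 0% → €0.00
Picture frame (8x10) €19.30: other taxable items → 8% → €1.544
Salad bar box €9.61: hot prepared food → 3.75% → €0.360375
Unrounded tax sum = €29.686525 → €29.69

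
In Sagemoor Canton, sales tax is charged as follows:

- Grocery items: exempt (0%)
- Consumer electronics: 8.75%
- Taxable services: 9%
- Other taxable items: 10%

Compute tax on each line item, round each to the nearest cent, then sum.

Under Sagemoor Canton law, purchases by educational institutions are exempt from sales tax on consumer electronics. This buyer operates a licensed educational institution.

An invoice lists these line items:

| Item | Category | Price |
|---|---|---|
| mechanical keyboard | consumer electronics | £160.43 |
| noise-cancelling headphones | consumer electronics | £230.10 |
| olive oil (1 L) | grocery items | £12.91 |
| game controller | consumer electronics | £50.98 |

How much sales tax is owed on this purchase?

£0.00

Mechanical keyboard £160.43: consumer electronics, buyer-exempt → 0% → £0.00
Noise-cancelling headphones £230.10: consumer electronics, buyer-exempt → 0% → £0.00
Olive oil (1 L) £12.91: grocery items → 0% → £0.00
Game controller £50.98: consumer electronics, buyer-exempt → 0% → £0.00
Total tax = £0.00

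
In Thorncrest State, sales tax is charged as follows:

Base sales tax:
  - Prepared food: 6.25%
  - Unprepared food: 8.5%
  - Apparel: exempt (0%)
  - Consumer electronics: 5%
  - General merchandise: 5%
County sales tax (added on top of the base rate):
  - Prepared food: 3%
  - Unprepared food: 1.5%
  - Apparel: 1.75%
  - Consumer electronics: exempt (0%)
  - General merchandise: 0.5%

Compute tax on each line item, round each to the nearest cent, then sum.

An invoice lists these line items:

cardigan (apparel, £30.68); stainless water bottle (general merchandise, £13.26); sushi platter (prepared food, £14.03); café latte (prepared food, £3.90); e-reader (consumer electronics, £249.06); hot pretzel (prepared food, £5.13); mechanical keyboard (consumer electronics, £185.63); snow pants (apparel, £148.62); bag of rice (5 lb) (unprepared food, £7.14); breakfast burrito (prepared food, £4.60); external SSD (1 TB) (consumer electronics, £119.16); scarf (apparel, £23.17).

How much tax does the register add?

Cardigan £30.68: apparel → 0% + 1.75% county = 1.75% → £0.54
Stainless water bottle £13.26: general merchandise → 5% + 0.5% county = 5.5% → £0.73
Sushi platter £14.03: prepared food → 6.25% + 3% county = 9.25% → £1.30
Café latte £3.90: prepared food → 6.25% + 3% county = 9.25% → £0.36
E-reader £249.06: consumer electronics → 5% + 0% county = 5% → £12.45
Hot pretzel £5.13: prepared food → 6.25% + 3% county = 9.25% → £0.47
Mechanical keyboard £185.63: consumer electronics → 5% + 0% county = 5% → £9.28
Snow pants £148.62: apparel → 0% + 1.75% county = 1.75% → £2.60
Bag of rice (5 lb) £7.14: unprepared food → 8.5% + 1.5% county = 10% → £0.71
Breakfast burrito £4.60: prepared food → 6.25% + 3% county = 9.25% → £0.43
External SSD (1 TB) £119.16: consumer electronics → 5% + 0% county = 5% → £5.96
Scarf £23.17: apparel → 0% + 1.75% county = 1.75% → £0.41
Total tax = £0.54 + £0.73 + £1.30 + £0.36 + £12.45 + £0.47 + £9.28 + £2.60 + £0.71 + £0.43 + £5.96 + £0.41 = £35.24

£35.24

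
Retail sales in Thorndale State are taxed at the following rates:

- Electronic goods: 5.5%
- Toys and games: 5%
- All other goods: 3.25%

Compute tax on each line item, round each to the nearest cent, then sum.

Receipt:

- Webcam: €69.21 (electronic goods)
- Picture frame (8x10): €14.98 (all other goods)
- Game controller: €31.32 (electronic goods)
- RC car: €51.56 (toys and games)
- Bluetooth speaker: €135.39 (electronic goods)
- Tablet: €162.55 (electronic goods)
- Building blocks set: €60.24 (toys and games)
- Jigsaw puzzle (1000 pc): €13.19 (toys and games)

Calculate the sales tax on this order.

€28.66

Webcam €69.21: electronic goods → 5.5% → €3.81
Picture frame (8x10) €14.98: all other goods → 3.25% → €0.49
Game controller €31.32: electronic goods → 5.5% → €1.72
RC car €51.56: toys and games → 5% → €2.58
Bluetooth speaker €135.39: electronic goods → 5.5% → €7.45
Tablet €162.55: electronic goods → 5.5% → €8.94
Building blocks set €60.24: toys and games → 5% → €3.01
Jigsaw puzzle (1000 pc) €13.19: toys and games → 5% → €0.66
Total tax = €3.81 + €0.49 + €1.72 + €2.58 + €7.45 + €8.94 + €3.01 + €0.66 = €28.66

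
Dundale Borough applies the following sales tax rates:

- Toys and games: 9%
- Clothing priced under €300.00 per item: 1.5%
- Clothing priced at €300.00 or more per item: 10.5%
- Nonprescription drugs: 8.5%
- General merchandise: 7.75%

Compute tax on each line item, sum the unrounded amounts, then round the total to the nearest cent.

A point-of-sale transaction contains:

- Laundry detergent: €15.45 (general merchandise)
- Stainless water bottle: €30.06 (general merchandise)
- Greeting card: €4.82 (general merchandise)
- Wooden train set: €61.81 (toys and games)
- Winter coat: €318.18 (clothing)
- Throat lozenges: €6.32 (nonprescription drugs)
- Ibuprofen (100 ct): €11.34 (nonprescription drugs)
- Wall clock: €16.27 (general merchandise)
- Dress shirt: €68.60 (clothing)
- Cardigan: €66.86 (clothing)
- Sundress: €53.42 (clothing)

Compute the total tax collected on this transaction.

€48.47

Laundry detergent €15.45: general merchandise → 7.75% → €1.197375
Stainless water bottle €30.06: general merchandise → 7.75% → €2.32965
Greeting card €4.82: general merchandise → 7.75% → €0.37355
Wooden train set €61.81: toys and games → 9% → €5.5629
Winter coat €318.18: clothing, €300.00 or more → 10.5% → €33.4089
Throat lozenges €6.32: nonprescription drugs → 8.5% → €0.5372
Ibuprofen (100 ct) €11.34: nonprescription drugs → 8.5% → €0.9639
Wall clock €16.27: general merchandise → 7.75% → €1.260925
Dress shirt €68.60: clothing, under €300.00 → 1.5% → €1.029
Cardigan €66.86: clothing, under €300.00 → 1.5% → €1.0029
Sundress €53.42: clothing, under €300.00 → 1.5% → €0.8013
Unrounded tax sum = €48.4676 → €48.47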